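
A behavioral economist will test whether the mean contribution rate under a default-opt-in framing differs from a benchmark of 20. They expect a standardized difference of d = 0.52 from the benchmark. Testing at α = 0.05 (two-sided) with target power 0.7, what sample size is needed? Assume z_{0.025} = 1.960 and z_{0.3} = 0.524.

n = 23

For a one-sample test: n = ((z_{α/2} + z_β) / d)².
z_{α/2} + z_β = 1.960 + 0.524 = 2.484.
n = (2.484 / 0.52)² = 4.777² = 22.82.
Round up.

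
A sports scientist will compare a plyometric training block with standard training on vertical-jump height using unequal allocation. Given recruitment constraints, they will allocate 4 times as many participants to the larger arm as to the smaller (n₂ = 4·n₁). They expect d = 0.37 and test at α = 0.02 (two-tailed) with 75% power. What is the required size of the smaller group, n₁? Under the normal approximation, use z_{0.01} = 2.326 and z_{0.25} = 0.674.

n₁ = 83

With allocation ratio k = n₂/n₁ = 4, Var(x̄₁−x̄₂) = σ²(1/n₁ + 1/(k·n₁)) = σ²·(k+1)/(k·n₁).
So n₁ = (1 + 1/k)·((z_{α/2} + z_β)/d)² = 1.250 × (3.000/0.37)².
n₁ = 1.250 × 65.74 = 82.2.
Round up: n₁ = 83, giving n₂ = 4 × 83 = 332.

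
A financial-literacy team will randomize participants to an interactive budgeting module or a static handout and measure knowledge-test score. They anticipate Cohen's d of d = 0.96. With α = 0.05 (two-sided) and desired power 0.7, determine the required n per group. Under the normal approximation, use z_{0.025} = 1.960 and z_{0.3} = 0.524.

For two independent groups with equal n: n = 2·((z_{α/2} + z_β) / d)².
z_{α/2} + z_β = 1.960 + 0.524 = 2.484.
n = 2 × (2.484 / 0.96)² = 2 × 2.587² = 2 × 6.70 = 13.4.
Round up to the next whole participant.

n = 14 per group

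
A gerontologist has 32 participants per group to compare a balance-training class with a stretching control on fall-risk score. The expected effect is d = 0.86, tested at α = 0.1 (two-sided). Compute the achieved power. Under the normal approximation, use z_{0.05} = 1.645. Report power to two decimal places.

power ≈ 0.96

For two equal groups, power = Φ(d·√(n/2) − z_{α/2}).
d·√(n/2) = 0.86 × √(32/2) = 0.86 × 4.000 = 3.440.
z_β = 3.440 − 1.645 = 1.795.
Power = Φ(1.795) = 0.964.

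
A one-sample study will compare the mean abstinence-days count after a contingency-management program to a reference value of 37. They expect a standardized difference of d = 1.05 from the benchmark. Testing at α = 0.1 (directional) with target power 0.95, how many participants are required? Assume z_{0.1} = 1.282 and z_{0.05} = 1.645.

For a one-sample test: n = ((z_{α} + z_β) / d)².
z_{α} + z_β = 1.282 + 1.645 = 2.927.
n = (2.927 / 1.05)² = 2.788² = 7.77.
Round up.

n = 8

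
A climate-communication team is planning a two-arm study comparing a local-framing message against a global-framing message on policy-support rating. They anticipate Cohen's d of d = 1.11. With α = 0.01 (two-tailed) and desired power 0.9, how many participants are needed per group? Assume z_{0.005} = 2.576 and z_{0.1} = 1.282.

For two independent groups with equal n: n = 2·((z_{α/2} + z_β) / d)².
z_{α/2} + z_β = 2.576 + 1.282 = 3.858.
n = 2 × (3.858 / 1.11)² = 2 × 3.476² = 2 × 12.08 = 24.2.
Round up to the next whole participant.

n = 25 per group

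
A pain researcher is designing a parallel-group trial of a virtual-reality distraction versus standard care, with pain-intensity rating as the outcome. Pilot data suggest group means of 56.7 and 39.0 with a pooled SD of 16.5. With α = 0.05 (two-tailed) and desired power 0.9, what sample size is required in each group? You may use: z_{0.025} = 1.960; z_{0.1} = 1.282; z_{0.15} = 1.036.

n = 19 per group

Cohen's d = |M₁ − M₂| / SD_pooled = |56.7 − 39.0| / 16.5 = 17.7 / 16.5 = 1.073.
For two independent groups with equal n: n = 2·((z_{α/2} + z_β) / d)².
z_{α/2} + z_β = 1.960 + 1.282 = 3.242.
n = 2 × (3.242 / 1.073)² = 2 × 3.021² = 2 × 9.13 = 18.3.
Round up to the next whole participant.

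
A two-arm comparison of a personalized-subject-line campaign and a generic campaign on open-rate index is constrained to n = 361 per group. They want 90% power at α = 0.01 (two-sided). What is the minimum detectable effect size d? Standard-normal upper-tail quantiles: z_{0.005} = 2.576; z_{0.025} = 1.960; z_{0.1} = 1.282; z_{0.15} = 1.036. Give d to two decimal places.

d_min ≈ 0.29

For two independent groups of n = 361 each: d_min = (z_{α/2} + z_β)·√(2/n).
z-sum = 2.576 + 1.282 = 3.858.
d_min = 3.858 × √(2/361) = 3.858 × 0.0744 = 0.287.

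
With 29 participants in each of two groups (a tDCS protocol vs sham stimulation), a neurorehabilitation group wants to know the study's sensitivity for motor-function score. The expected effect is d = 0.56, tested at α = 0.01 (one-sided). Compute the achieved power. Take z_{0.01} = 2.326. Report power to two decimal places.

power ≈ 0.42

For two equal groups, power = Φ(d·√(n/2) − z_{α}).
d·√(n/2) = 0.56 × √(29/2) = 0.56 × 3.808 = 2.132.
z_β = 2.132 − 2.326 = -0.194.
Power = Φ(-0.194) = 0.423.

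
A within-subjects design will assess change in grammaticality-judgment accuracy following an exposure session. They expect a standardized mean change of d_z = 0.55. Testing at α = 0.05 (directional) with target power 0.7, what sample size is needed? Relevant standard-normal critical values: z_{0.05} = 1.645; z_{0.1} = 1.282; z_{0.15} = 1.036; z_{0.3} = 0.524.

For a paired (one-sample on differences) test: n = ((z_{α} + z_β) / d)².
z_{α} + z_β = 1.645 + 0.524 = 2.169.
n = (2.169 / 0.55)² = 3.944² = 15.55.
Round up.

n = 16 pairs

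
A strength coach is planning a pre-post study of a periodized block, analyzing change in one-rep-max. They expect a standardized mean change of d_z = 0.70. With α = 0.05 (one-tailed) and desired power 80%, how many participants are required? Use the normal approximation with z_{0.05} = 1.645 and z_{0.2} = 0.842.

n = 13 pairs

For a paired (one-sample on differences) test: n = ((z_{α} + z_β) / d)².
z_{α} + z_β = 1.645 + 0.842 = 2.487.
n = (2.487 / 0.70)² = 3.553² = 12.62.
Round up.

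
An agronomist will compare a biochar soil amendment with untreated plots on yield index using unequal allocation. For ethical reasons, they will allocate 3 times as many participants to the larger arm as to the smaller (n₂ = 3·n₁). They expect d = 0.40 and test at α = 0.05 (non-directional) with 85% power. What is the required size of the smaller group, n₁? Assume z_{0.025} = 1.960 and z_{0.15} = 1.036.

n₁ = 75

With allocation ratio k = n₂/n₁ = 3, Var(x̄₁−x̄₂) = σ²(1/n₁ + 1/(k·n₁)) = σ²·(k+1)/(k·n₁).
So n₁ = (1 + 1/k)·((z_{α/2} + z_β)/d)² = 1.333 × (2.996/0.40)².
n₁ = 1.333 × 56.10 = 74.8.
Round up: n₁ = 75, giving n₂ = 3 × 75 = 225.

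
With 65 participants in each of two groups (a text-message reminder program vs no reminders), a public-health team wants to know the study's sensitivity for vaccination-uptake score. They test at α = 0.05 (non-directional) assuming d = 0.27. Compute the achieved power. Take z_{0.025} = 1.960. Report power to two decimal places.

For two equal groups, power = Φ(d·√(n/2) − z_{α/2}).
d·√(n/2) = 0.27 × √(65/2) = 0.27 × 5.701 = 1.539.
z_β = 1.539 − 1.960 = -0.421.
Power = Φ(-0.421) = 0.337.

power ≈ 0.34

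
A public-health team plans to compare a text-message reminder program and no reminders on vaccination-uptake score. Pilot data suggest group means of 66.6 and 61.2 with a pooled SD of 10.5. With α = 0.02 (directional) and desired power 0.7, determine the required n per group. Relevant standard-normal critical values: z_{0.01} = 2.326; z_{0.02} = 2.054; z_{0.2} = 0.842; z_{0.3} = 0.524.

Cohen's d = |M₁ − M₂| / SD_pooled = |66.6 − 61.2| / 10.5 = 5.4 / 10.5 = 0.514.
For two independent groups with equal n: n = 2·((z_{α} + z_β) / d)².
z_{α} + z_β = 2.054 + 0.524 = 2.578.
n = 2 × (2.578 / 0.514)² = 2 × 5.016² = 2 × 25.16 = 50.3.
Round up to the next whole participant.

n = 51 per group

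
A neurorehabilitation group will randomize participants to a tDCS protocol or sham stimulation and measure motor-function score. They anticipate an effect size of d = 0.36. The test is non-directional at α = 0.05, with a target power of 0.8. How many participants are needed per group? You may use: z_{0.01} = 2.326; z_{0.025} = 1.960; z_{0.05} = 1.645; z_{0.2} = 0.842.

n = 122 per group

For two independent groups with equal n: n = 2·((z_{α/2} + z_β) / d)².
z_{α/2} + z_β = 1.960 + 0.842 = 2.802.
n = 2 × (2.802 / 0.36)² = 2 × 7.783² = 2 × 60.58 = 121.2.
Round up to the next whole participant.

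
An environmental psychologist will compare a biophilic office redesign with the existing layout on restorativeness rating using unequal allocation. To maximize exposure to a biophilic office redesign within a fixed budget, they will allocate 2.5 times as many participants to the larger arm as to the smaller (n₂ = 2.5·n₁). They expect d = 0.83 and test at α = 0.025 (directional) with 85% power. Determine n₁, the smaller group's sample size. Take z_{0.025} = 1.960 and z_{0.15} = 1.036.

With allocation ratio k = n₂/n₁ = 2.5, Var(x̄₁−x̄₂) = σ²(1/n₁ + 1/(k·n₁)) = σ²·(k+1)/(k·n₁).
So n₁ = (1 + 1/k)·((z_{α} + z_β)/d)² = 1.400 × (2.996/0.83)².
n₁ = 1.400 × 13.03 = 18.2.
Round up: n₁ = 19, giving n₂ = ⌈2.5 × 19⌉ = ⌈47.5⌉ = 48.

n₁ = 19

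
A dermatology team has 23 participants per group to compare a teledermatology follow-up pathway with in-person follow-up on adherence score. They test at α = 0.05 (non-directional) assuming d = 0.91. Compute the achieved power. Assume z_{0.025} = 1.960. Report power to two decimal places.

For two equal groups, power = Φ(d·√(n/2) − z_{α/2}).
d·√(n/2) = 0.91 × √(23/2) = 0.91 × 3.391 = 3.086.
z_β = 3.086 − 1.960 = 1.126.
Power = Φ(1.126) = 0.870.

power ≈ 0.87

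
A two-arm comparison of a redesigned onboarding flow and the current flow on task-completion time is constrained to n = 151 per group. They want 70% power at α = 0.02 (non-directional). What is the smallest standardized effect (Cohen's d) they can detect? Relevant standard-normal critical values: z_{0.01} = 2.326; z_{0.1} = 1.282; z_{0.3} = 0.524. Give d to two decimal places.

For two independent groups of n = 151 each: d_min = (z_{α/2} + z_β)·√(2/n).
z-sum = 2.326 + 0.524 = 2.850.
d_min = 2.850 × √(2/151) = 2.850 × 0.1151 = 0.328.

d_min ≈ 0.33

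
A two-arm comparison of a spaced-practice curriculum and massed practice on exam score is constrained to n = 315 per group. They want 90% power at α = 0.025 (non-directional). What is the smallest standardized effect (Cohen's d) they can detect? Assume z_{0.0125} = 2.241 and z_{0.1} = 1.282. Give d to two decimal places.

For two independent groups of n = 315 each: d_min = (z_{α/2} + z_β)·√(2/n).
z-sum = 2.241 + 1.282 = 3.523.
d_min = 3.523 × √(2/315) = 3.523 × 0.0797 = 0.281.

d_min ≈ 0.28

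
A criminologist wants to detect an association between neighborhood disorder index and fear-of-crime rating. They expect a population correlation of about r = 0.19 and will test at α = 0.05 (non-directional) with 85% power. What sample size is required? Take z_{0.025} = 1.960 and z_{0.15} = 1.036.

n = 246

Fisher's z: C = ½·ln((1+r)/(1−r)) = ½·ln(1.4691) = 0.1923.
n = ((z_{α/2} + z_β)/C)² + 3.
(1.960 + 1.036) / 0.1923 = 2.996 / 0.1923 = 15.580.
n = 15.580² + 3 = 242.73 + 3 = 245.7.
Round up.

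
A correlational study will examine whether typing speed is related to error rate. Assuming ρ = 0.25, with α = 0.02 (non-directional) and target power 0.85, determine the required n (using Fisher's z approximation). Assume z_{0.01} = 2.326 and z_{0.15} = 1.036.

n = 177

Fisher's z: C = ½·ln((1+r)/(1−r)) = ½·ln(1.6667) = 0.2554.
n = ((z_{α/2} + z_β)/C)² + 3.
(2.326 + 1.036) / 0.2554 = 3.362 / 0.2554 = 13.164.
n = 13.164² + 3 = 173.28 + 3 = 176.3.
Round up.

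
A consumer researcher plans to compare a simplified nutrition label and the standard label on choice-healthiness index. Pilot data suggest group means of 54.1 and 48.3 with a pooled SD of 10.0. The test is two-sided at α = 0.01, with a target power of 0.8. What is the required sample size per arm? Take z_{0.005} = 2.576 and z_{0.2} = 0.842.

Cohen's d = |M₁ − M₂| / SD_pooled = |54.1 − 48.3| / 10.0 = 5.8 / 10.0 = 0.580.
For two independent groups with equal n: n = 2·((z_{α/2} + z_β) / d)².
z_{α/2} + z_β = 2.576 + 0.842 = 3.418.
n = 2 × (3.418 / 0.580)² = 2 × 5.893² = 2 × 34.73 = 69.5.
Round up to the next whole participant.

n = 70 per group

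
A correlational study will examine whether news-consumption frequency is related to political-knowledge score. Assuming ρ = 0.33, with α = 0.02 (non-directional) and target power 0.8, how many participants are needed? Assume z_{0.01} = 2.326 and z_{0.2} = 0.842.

n = 89

Fisher's z: C = ½·ln((1+r)/(1−r)) = ½·ln(1.9851) = 0.3428.
n = ((z_{α/2} + z_β)/C)² + 3.
(2.326 + 0.842) / 0.3428 = 3.168 / 0.3428 = 9.242.
n = 9.242² + 3 = 85.41 + 3 = 88.4.
Round up.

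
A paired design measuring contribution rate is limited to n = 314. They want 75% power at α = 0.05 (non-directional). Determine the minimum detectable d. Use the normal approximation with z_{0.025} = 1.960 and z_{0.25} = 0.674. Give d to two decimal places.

d_min ≈ 0.15

For a single sample (or paired design) of n = 314: d_min = (z_{α/2} + z_β)/√n.
z-sum = 1.960 + 0.674 = 2.634.
d_min = 2.634 / √314 = 2.634 / 17.720 = 0.149.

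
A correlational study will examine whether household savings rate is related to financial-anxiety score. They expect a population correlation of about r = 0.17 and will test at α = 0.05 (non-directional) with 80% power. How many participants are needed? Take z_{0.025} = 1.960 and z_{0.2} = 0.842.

n = 270

Fisher's z: C = ½·ln((1+r)/(1−r)) = ½·ln(1.4096) = 0.1717.
n = ((z_{α/2} + z_β)/C)² + 3.
(1.960 + 0.842) / 0.1717 = 2.802 / 0.1717 = 16.319.
n = 16.319² + 3 = 266.32 + 3 = 269.3.
Round up.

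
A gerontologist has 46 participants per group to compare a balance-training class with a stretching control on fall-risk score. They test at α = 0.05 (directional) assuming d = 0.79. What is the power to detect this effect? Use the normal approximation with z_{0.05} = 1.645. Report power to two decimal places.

For two equal groups, power = Φ(d·√(n/2) − z_{α}).
d·√(n/2) = 0.79 × √(46/2) = 0.79 × 4.796 = 3.789.
z_β = 3.789 − 1.645 = 2.144.
Power = Φ(2.144) = 0.984.

power ≈ 0.98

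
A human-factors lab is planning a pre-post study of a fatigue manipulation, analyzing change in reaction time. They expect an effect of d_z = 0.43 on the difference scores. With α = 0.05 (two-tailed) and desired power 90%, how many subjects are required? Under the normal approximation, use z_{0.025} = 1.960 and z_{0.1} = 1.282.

n = 57 pairs

For a paired (one-sample on differences) test: n = ((z_{α/2} + z_β) / d)².
z_{α/2} + z_β = 1.960 + 1.282 = 3.242.
n = (3.242 / 0.43)² = 7.540² = 56.84.
Round up.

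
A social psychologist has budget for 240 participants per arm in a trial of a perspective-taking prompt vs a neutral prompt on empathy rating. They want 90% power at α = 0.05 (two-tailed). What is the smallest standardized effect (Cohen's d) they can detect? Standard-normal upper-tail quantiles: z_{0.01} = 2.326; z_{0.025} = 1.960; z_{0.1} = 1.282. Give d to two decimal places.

For two independent groups of n = 240 each: d_min = (z_{α/2} + z_β)·√(2/n).
z-sum = 1.960 + 1.282 = 3.242.
d_min = 3.242 × √(2/240) = 3.242 × 0.0913 = 0.296.

d_min ≈ 0.30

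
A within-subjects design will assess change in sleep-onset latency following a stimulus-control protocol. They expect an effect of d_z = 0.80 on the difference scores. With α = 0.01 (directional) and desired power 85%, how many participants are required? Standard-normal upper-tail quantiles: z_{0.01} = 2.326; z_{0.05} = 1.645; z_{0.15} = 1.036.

For a paired (one-sample on differences) test: n = ((z_{α} + z_β) / d)².
z_{α} + z_β = 2.326 + 1.036 = 3.362.
n = (3.362 / 0.80)² = 4.202² = 17.66.
Round up.

n = 18 pairs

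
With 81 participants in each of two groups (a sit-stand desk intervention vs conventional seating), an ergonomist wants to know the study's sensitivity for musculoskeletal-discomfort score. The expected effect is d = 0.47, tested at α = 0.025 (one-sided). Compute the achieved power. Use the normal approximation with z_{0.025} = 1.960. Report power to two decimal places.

power ≈ 0.85

For two equal groups, power = Φ(d·√(n/2) − z_{α}).
d·√(n/2) = 0.47 × √(81/2) = 0.47 × 6.364 = 2.991.
z_β = 2.991 − 1.960 = 1.031.
Power = Φ(1.031) = 0.849.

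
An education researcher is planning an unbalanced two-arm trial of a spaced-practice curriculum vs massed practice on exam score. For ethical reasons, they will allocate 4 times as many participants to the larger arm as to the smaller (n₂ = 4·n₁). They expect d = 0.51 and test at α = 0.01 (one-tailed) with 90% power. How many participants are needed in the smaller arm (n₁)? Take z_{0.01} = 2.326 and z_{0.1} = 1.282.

n₁ = 63

With allocation ratio k = n₂/n₁ = 4, Var(x̄₁−x̄₂) = σ²(1/n₁ + 1/(k·n₁)) = σ²·(k+1)/(k·n₁).
So n₁ = (1 + 1/k)·((z_{α} + z_β)/d)² = 1.250 × (3.608/0.51)².
n₁ = 1.250 × 50.05 = 62.6.
Round up: n₁ = 63, giving n₂ = 4 × 63 = 252.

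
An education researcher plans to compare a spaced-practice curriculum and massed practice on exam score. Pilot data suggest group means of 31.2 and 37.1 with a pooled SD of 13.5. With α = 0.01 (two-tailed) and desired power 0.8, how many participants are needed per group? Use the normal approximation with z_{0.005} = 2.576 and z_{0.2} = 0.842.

Cohen's d = |M₁ − M₂| / SD_pooled = |31.2 − 37.1| / 13.5 = 5.9 / 13.5 = 0.437.
For two independent groups with equal n: n = 2·((z_{α/2} + z_β) / d)².
z_{α/2} + z_β = 2.576 + 0.842 = 3.418.
n = 2 × (3.418 / 0.437)² = 2 × 7.822² = 2 × 61.18 = 122.4.
Round up to the next whole participant.

n = 123 per group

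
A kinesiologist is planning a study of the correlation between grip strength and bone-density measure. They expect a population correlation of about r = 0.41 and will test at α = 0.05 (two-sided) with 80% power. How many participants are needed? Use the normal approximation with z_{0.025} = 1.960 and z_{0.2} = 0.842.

Fisher's z: C = ½·ln((1+r)/(1−r)) = ½·ln(2.3898) = 0.4356.
n = ((z_{α/2} + z_β)/C)² + 3.
(1.960 + 0.842) / 0.4356 = 2.802 / 0.4356 = 6.433.
n = 6.433² + 3 = 41.38 + 3 = 44.4.
Round up.

n = 45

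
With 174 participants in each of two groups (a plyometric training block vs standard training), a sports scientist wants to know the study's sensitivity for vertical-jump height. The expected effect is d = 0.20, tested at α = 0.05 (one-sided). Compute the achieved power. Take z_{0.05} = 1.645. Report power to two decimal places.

For two equal groups, power = Φ(d·√(n/2) − z_{α}).
d·√(n/2) = 0.20 × √(174/2) = 0.20 × 9.327 = 1.865.
z_β = 1.865 − 1.645 = 0.220.
Power = Φ(0.220) = 0.587.

power ≈ 0.59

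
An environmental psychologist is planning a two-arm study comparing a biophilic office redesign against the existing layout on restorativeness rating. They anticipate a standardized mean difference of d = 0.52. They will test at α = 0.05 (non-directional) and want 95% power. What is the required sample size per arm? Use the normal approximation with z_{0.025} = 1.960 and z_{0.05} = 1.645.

n = 97 per group

For two independent groups with equal n: n = 2·((z_{α/2} + z_β) / d)².
z_{α/2} + z_β = 1.960 + 1.645 = 3.605.
n = 2 × (3.605 / 0.52)² = 2 × 6.933² = 2 × 48.06 = 96.1.
Round up to the next whole participant.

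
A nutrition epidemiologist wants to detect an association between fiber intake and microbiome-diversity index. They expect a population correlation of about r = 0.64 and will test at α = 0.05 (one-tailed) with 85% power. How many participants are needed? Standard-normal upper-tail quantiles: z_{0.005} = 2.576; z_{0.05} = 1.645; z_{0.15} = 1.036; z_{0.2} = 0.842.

n = 16

Fisher's z: C = ½·ln((1+r)/(1−r)) = ½·ln(4.5556) = 0.7582.
n = ((z_{α} + z_β)/C)² + 3.
(1.645 + 1.036) / 0.7582 = 2.681 / 0.7582 = 3.536.
n = 3.536² + 3 = 12.50 + 3 = 15.5.
Round up.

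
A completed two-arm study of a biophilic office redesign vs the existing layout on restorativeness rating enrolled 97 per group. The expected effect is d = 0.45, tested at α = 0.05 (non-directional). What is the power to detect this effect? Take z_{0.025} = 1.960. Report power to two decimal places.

For two equal groups, power = Φ(d·√(n/2) − z_{α/2}).
d·√(n/2) = 0.45 × √(97/2) = 0.45 × 6.964 = 3.134.
z_β = 3.134 − 1.960 = 1.174.
Power = Φ(1.174) = 0.880.

power ≈ 0.88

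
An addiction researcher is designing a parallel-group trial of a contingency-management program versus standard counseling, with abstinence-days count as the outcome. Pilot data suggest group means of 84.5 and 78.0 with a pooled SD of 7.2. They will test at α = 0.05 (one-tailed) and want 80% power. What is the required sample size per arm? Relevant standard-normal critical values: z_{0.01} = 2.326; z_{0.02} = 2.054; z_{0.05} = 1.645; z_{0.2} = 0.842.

n = 16 per group

Cohen's d = |M₁ − M₂| / SD_pooled = |84.5 − 78.0| / 7.2 = 6.5 / 7.2 = 0.903.
For two independent groups with equal n: n = 2·((z_{α} + z_β) / d)².
z_{α} + z_β = 1.645 + 0.842 = 2.487.
n = 2 × (2.487 / 0.903)² = 2 × 2.754² = 2 × 7.59 = 15.2.
Round up to the next whole participant.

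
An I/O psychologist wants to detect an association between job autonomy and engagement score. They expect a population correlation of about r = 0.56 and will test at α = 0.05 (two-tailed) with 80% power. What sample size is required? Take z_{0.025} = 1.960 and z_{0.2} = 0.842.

n = 23

Fisher's z: C = ½·ln((1+r)/(1−r)) = ½·ln(3.5455) = 0.6328.
n = ((z_{α/2} + z_β)/C)² + 3.
(1.960 + 0.842) / 0.6328 = 2.802 / 0.6328 = 4.428.
n = 4.428² + 3 = 19.61 + 3 = 22.6.
Round up.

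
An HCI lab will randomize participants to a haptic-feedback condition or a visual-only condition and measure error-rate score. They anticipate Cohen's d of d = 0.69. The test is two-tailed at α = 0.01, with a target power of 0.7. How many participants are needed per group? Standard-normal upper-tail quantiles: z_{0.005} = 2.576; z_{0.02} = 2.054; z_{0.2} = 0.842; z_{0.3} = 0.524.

For two independent groups with equal n: n = 2·((z_{α/2} + z_β) / d)².
z_{α/2} + z_β = 2.576 + 0.524 = 3.100.
n = 2 × (3.100 / 0.69)² = 2 × 4.493² = 2 × 20.18 = 40.4.
Round up to the next whole participant.

n = 41 per group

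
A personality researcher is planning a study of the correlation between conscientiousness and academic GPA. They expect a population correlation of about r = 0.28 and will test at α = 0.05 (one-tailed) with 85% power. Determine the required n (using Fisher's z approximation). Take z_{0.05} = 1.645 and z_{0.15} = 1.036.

Fisher's z: C = ½·ln((1+r)/(1−r)) = ½·ln(1.7778) = 0.2877.
n = ((z_{α} + z_β)/C)² + 3.
(1.645 + 1.036) / 0.2877 = 2.681 / 0.2877 = 9.319.
n = 9.319² + 3 = 86.84 + 3 = 89.8.
Round up.

n = 90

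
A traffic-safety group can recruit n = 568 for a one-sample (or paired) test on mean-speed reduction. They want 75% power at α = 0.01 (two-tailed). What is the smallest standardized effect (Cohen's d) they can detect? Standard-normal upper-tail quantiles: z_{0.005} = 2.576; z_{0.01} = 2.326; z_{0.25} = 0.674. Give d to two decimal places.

d_min ≈ 0.14

For a single sample (or paired design) of n = 568: d_min = (z_{α/2} + z_β)/√n.
z-sum = 2.576 + 0.674 = 3.250.
d_min = 3.250 / √568 = 3.250 / 23.833 = 0.136.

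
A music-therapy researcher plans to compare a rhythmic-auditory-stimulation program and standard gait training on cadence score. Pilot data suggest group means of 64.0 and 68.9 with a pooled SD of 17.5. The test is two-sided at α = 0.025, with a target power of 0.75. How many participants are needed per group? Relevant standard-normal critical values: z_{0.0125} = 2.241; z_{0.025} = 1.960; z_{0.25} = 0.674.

n = 217 per group

Cohen's d = |M₁ − M₂| / SD_pooled = |64.0 − 68.9| / 17.5 = 4.9 / 17.5 = 0.280.
For two independent groups with equal n: n = 2·((z_{α/2} + z_β) / d)².
z_{α/2} + z_β = 2.241 + 0.674 = 2.915.
n = 2 × (2.915 / 0.280)² = 2 × 10.411² = 2 × 108.38 = 216.8.
Round up to the next whole participant.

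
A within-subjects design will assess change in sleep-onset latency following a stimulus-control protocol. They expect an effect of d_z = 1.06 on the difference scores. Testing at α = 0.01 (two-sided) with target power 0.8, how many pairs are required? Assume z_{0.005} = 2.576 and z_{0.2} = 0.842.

n = 11 pairs

For a paired (one-sample on differences) test: n = ((z_{α/2} + z_β) / d)².
z_{α/2} + z_β = 2.576 + 0.842 = 3.418.
n = (3.418 / 1.06)² = 3.225² = 10.40.
Round up.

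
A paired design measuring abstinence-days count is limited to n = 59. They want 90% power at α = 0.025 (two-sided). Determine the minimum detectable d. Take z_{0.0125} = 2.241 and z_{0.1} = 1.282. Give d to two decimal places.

For a single sample (or paired design) of n = 59: d_min = (z_{α/2} + z_β)/√n.
z-sum = 2.241 + 1.282 = 3.523.
d_min = 3.523 / √59 = 3.523 / 7.681 = 0.459.

d_min ≈ 0.46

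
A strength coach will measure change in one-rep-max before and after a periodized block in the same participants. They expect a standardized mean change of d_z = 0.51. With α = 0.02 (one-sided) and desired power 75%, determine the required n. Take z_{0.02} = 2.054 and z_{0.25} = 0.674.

n = 29 pairs

For a paired (one-sample on differences) test: n = ((z_{α} + z_β) / d)².
z_{α} + z_β = 2.054 + 0.674 = 2.728.
n = (2.728 / 0.51)² = 5.349² = 28.61.
Round up.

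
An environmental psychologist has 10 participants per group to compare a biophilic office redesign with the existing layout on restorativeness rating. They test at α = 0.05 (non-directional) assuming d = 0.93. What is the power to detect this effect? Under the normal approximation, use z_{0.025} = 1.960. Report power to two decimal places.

For two equal groups, power = Φ(d·√(n/2) − z_{α/2}).
d·√(n/2) = 0.93 × √(10/2) = 0.93 × 2.236 = 2.080.
z_β = 2.080 − 1.960 = 0.120.
Power = Φ(0.120) = 0.548.

power ≈ 0.55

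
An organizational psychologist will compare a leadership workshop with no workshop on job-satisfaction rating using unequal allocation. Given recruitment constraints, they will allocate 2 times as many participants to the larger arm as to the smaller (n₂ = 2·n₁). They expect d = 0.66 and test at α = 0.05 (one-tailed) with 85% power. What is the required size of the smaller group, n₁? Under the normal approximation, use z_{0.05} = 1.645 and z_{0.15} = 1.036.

n₁ = 25

With allocation ratio k = n₂/n₁ = 2, Var(x̄₁−x̄₂) = σ²(1/n₁ + 1/(k·n₁)) = σ²·(k+1)/(k·n₁).
So n₁ = (1 + 1/k)·((z_{α} + z_β)/d)² = 1.500 × (2.681/0.66)².
n₁ = 1.500 × 16.50 = 24.8.
Round up: n₁ = 25, giving n₂ = 2 × 25 = 50.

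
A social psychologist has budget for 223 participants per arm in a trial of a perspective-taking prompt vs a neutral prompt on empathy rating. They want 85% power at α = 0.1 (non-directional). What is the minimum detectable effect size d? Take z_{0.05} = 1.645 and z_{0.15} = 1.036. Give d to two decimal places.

d_min ≈ 0.25

For two independent groups of n = 223 each: d_min = (z_{α/2} + z_β)·√(2/n).
z-sum = 1.645 + 1.036 = 2.681.
d_min = 2.681 × √(2/223) = 2.681 × 0.0947 = 0.254.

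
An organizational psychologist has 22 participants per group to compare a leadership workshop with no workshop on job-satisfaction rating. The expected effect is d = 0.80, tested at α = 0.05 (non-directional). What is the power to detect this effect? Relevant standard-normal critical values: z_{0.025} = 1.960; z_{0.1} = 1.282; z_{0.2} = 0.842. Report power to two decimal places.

power ≈ 0.76

For two equal groups, power = Φ(d·√(n/2) − z_{α/2}).
d·√(n/2) = 0.80 × √(22/2) = 0.80 × 3.317 = 2.653.
z_β = 2.653 − 1.960 = 0.693.
Power = Φ(0.693) = 0.756.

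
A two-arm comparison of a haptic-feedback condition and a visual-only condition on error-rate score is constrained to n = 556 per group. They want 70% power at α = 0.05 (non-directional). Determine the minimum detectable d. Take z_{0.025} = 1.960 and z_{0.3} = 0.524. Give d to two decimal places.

For two independent groups of n = 556 each: d_min = (z_{α/2} + z_β)·√(2/n).
z-sum = 1.960 + 0.524 = 2.484.
d_min = 2.484 × √(2/556) = 2.484 × 0.0600 = 0.149.

d_min ≈ 0.15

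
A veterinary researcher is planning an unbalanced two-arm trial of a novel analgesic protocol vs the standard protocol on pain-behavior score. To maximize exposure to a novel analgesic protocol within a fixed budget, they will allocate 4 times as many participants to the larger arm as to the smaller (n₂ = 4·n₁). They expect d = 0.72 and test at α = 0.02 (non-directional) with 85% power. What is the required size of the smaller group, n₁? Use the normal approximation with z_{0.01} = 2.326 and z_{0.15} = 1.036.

n₁ = 28

With allocation ratio k = n₂/n₁ = 4, Var(x̄₁−x̄₂) = σ²(1/n₁ + 1/(k·n₁)) = σ²·(k+1)/(k·n₁).
So n₁ = (1 + 1/k)·((z_{α/2} + z_β)/d)² = 1.250 × (3.362/0.72)².
n₁ = 1.250 × 21.80 = 27.3.
Round up: n₁ = 28, giving n₂ = 4 × 28 = 112.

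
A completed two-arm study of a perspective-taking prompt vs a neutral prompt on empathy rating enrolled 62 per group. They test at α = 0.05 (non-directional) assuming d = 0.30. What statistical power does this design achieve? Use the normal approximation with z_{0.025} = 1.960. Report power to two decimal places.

For two equal groups, power = Φ(d·√(n/2) − z_{α/2}).
d·√(n/2) = 0.30 × √(62/2) = 0.30 × 5.568 = 1.670.
z_β = 1.670 − 1.960 = -0.290.
Power = Φ(-0.290) = 0.386.

power ≈ 0.39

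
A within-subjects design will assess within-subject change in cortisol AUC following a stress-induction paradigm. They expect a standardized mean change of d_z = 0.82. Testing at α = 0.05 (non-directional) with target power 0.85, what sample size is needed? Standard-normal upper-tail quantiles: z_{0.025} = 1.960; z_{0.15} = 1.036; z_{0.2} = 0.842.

For a paired (one-sample on differences) test: n = ((z_{α/2} + z_β) / d)².
z_{α/2} + z_β = 1.960 + 1.036 = 2.996.
n = (2.996 / 0.82)² = 3.654² = 13.35.
Round up.

n = 14 pairs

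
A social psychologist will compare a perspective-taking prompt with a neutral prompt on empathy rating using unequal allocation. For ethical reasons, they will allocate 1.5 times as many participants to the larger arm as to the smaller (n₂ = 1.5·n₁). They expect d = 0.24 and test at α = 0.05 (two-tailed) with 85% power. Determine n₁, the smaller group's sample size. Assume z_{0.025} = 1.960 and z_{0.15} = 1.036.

n₁ = 260

With allocation ratio k = n₂/n₁ = 1.5, Var(x̄₁−x̄₂) = σ²(1/n₁ + 1/(k·n₁)) = σ²·(k+1)/(k·n₁).
So n₁ = (1 + 1/k)·((z_{α/2} + z_β)/d)² = 1.667 × (2.996/0.24)².
n₁ = 1.667 × 155.83 = 259.7.
Round up: n₁ = 260, giving n₂ = 1.5 × 260 = 390.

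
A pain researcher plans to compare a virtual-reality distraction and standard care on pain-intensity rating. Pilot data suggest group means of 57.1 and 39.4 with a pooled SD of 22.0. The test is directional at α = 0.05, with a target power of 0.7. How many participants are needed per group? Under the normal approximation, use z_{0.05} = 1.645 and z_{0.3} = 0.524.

n = 15 per group

Cohen's d = |M₁ − M₂| / SD_pooled = |57.1 − 39.4| / 22.0 = 17.7 / 22.0 = 0.805.
For two independent groups with equal n: n = 2·((z_{α} + z_β) / d)².
z_{α} + z_β = 1.645 + 0.524 = 2.169.
n = 2 × (2.169 / 0.805)² = 2 × 2.694² = 2 × 7.26 = 14.5.
Round up to the next whole participant.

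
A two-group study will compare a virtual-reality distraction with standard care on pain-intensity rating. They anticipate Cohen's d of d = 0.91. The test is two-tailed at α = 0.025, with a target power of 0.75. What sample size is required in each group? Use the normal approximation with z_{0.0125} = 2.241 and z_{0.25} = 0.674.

n = 21 per group

For two independent groups with equal n: n = 2·((z_{α/2} + z_β) / d)².
z_{α/2} + z_β = 2.241 + 0.674 = 2.915.
n = 2 × (2.915 / 0.91)² = 2 × 3.203² = 2 × 10.26 = 20.5.
Round up to the next whole participant.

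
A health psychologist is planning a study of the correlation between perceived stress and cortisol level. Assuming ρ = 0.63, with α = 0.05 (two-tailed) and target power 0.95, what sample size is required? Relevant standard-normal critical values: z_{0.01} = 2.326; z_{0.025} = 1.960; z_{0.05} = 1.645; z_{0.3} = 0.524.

n = 27

Fisher's z: C = ½·ln((1+r)/(1−r)) = ½·ln(4.4054) = 0.7414.
n = ((z_{α/2} + z_β)/C)² + 3.
(1.960 + 1.645) / 0.7414 = 3.605 / 0.7414 = 4.862.
n = 4.862² + 3 = 23.64 + 3 = 26.6.
Round up.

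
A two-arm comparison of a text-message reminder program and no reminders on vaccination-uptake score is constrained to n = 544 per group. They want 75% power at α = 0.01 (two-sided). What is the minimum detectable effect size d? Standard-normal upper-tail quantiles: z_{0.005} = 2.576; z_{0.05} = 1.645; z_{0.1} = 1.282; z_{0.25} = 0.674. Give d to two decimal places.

d_min ≈ 0.20

For two independent groups of n = 544 each: d_min = (z_{α/2} + z_β)·√(2/n).
z-sum = 2.576 + 0.674 = 3.250.
d_min = 3.250 × √(2/544) = 3.250 × 0.0606 = 0.197.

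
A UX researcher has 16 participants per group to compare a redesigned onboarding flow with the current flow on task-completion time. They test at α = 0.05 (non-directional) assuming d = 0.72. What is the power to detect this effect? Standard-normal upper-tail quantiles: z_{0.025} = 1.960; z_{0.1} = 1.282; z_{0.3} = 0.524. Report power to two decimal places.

For two equal groups, power = Φ(d·√(n/2) − z_{α/2}).
d·√(n/2) = 0.72 × √(16/2) = 0.72 × 2.828 = 2.036.
z_β = 2.036 − 1.960 = 0.076.
Power = Φ(0.076) = 0.530.

power ≈ 0.53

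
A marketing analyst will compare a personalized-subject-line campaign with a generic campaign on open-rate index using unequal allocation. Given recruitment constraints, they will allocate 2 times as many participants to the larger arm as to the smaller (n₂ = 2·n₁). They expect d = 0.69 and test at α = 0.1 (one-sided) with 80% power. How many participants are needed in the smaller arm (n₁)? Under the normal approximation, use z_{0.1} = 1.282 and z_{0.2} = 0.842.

With allocation ratio k = n₂/n₁ = 2, Var(x̄₁−x̄₂) = σ²(1/n₁ + 1/(k·n₁)) = σ²·(k+1)/(k·n₁).
So n₁ = (1 + 1/k)·((z_{α} + z_β)/d)² = 1.500 × (2.124/0.69)².
n₁ = 1.500 × 9.48 = 14.2.
Round up: n₁ = 15, giving n₂ = 2 × 15 = 30.

n₁ = 15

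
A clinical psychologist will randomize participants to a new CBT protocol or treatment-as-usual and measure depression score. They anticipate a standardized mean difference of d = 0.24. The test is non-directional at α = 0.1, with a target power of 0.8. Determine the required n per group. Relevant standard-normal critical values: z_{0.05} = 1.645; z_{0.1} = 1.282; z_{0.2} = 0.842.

n = 215 per group

For two independent groups with equal n: n = 2·((z_{α/2} + z_β) / d)².
z_{α/2} + z_β = 1.645 + 0.842 = 2.487.
n = 2 × (2.487 / 0.24)² = 2 × 10.363² = 2 × 107.38 = 214.8.
Round up to the next whole participant.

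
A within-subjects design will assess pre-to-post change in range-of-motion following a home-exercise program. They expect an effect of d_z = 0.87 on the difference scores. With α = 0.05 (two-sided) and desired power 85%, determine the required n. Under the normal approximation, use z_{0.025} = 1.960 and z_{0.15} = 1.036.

n = 12 pairs

For a paired (one-sample on differences) test: n = ((z_{α/2} + z_β) / d)².
z_{α/2} + z_β = 1.960 + 1.036 = 2.996.
n = (2.996 / 0.87)² = 3.444² = 11.86.
Round up.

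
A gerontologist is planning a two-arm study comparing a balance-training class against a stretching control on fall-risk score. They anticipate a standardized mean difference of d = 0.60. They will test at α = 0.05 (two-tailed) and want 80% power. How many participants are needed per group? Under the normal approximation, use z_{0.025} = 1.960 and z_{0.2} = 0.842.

For two independent groups with equal n: n = 2·((z_{α/2} + z_β) / d)².
z_{α/2} + z_β = 1.960 + 0.842 = 2.802.
n = 2 × (2.802 / 0.60)² = 2 × 4.670² = 2 × 21.81 = 43.6.
Round up to the next whole participant.

n = 44 per group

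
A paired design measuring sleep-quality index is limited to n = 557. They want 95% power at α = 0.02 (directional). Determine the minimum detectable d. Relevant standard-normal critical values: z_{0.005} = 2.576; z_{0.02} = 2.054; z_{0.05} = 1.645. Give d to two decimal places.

For a single sample (or paired design) of n = 557: d_min = (z_{α} + z_β)/√n.
z-sum = 2.054 + 1.645 = 3.699.
d_min = 3.699 / √557 = 3.699 / 23.601 = 0.157.

d_min ≈ 0.16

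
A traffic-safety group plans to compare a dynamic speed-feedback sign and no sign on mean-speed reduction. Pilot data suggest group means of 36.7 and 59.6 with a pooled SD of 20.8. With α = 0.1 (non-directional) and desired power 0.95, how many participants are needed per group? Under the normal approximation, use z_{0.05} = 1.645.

n = 18 per group

Cohen's d = |M₁ − M₂| / SD_pooled = |36.7 − 59.6| / 20.8 = 22.9 / 20.8 = 1.101.
For two independent groups with equal n: n = 2·((z_{α/2} + z_β) / d)².
z_{α/2} + z_β = 1.645 + 1.645 = 3.290.
n = 2 × (3.290 / 1.101)² = 2 × 2.988² = 2 × 8.93 = 17.9.
Round up to the next whole participant.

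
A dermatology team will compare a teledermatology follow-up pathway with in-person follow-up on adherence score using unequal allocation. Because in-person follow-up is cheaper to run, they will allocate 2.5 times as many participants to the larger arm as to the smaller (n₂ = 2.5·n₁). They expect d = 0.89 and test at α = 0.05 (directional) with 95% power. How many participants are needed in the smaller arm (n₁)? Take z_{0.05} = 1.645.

With allocation ratio k = n₂/n₁ = 2.5, Var(x̄₁−x̄₂) = σ²(1/n₁ + 1/(k·n₁)) = σ²·(k+1)/(k·n₁).
So n₁ = (1 + 1/k)·((z_{α} + z_β)/d)² = 1.400 × (3.290/0.89)².
n₁ = 1.400 × 13.67 = 19.1.
Round up: n₁ = 20, giving n₂ = 2.5 × 20 = 50.

n₁ = 20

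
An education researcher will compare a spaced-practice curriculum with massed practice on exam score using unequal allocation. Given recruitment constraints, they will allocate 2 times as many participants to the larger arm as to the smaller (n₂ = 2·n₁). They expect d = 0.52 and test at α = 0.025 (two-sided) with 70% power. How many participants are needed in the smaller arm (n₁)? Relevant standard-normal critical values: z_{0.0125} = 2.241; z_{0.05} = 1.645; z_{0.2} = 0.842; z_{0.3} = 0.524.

With allocation ratio k = n₂/n₁ = 2, Var(x̄₁−x̄₂) = σ²(1/n₁ + 1/(k·n₁)) = σ²·(k+1)/(k·n₁).
So n₁ = (1 + 1/k)·((z_{α/2} + z_β)/d)² = 1.500 × (2.765/0.52)².
n₁ = 1.500 × 28.27 = 42.4.
Round up: n₁ = 43, giving n₂ = 2 × 43 = 86.

n₁ = 43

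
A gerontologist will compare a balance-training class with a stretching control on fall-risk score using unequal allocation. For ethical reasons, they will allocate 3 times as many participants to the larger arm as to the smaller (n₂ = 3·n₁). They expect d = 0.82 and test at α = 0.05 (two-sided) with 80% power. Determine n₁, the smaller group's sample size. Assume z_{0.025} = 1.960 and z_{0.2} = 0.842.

With allocation ratio k = n₂/n₁ = 3, Var(x̄₁−x̄₂) = σ²(1/n₁ + 1/(k·n₁)) = σ²·(k+1)/(k·n₁).
So n₁ = (1 + 1/k)·((z_{α/2} + z_β)/d)² = 1.333 × (2.802/0.82)².
n₁ = 1.333 × 11.68 = 15.6.
Round up: n₁ = 16, giving n₂ = 3 × 16 = 48.

n₁ = 16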